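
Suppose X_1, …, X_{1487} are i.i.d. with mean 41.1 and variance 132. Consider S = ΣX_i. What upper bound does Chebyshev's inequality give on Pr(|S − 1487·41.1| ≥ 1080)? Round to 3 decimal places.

Var(S) = n·Var(X_i) = 1487·132 = 196284.
Chebyshev: Pr(|S − 1487·41.1| ≥ 1080) ≤ Var(S)/1080² = 196284/1166400 = 0.1683.

0.168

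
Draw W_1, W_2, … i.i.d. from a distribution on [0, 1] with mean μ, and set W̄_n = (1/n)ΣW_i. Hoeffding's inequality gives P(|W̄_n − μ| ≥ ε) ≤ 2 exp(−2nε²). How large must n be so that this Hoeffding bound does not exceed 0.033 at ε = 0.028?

2618

Require 2·exp(−2nε²) ≤ 0.033, i.e. 2nε² ≥ ln(2/0.033) = 4.104395.
So n ≥ 4.104395 / (2·0.028²) = 2617.599.
The smallest integer n is 2618.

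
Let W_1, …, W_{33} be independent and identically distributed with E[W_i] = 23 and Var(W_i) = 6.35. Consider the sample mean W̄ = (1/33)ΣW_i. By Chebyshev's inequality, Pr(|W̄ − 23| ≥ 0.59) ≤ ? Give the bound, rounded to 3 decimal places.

Var(W̄) = Var(W_i)/n = 6.35/33 = 0.19242.
Chebyshev: Pr(|W̄ − 23| ≥ 0.59) ≤ Var(W̄)/(0.59)² = 6.35/(33·0.59²) = 0.5528.

0.553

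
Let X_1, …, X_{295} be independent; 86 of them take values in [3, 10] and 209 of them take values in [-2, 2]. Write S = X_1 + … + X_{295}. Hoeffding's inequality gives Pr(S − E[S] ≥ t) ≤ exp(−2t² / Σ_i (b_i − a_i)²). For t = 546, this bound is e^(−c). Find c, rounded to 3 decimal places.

Σ(b_i − a_i)² = 86·7² + 209·4² = 7558.
c = 2t² / 7558 = 2·546² / 7558 = 78.8875.

78.888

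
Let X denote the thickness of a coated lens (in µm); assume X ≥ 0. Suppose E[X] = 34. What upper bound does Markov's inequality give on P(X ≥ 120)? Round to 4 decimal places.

Markov's inequality: for a non-negative random variable, P(X ≥ a) ≤ E[X]/a.
Here E[X] = 34 and a = 120, so the bound is 34/120 = 0.2833.

0.2833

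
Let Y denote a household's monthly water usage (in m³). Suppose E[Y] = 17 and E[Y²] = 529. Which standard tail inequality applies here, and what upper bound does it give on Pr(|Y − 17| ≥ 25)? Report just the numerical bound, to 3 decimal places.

0.384

The first two moments determine the variance, so Chebyshev's inequality is the sharpest standard bound available.
Var(Y) = E[Y²] − (E[Y])² = 529 − 289 = 240.
Chebyshev's inequality: Pr(|Y − μ| ≥ t) ≤ Var(Y)/t² = 240/625 = 0.3840.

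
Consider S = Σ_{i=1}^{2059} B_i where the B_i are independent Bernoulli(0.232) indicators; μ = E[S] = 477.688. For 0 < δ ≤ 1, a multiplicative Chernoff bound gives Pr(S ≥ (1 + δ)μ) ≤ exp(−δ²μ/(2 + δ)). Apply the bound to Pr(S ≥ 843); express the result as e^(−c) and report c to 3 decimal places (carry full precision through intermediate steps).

101.048

Write 843 = (1 + δ)μ, so δ = 843/477.688 − 1 = 0.7647502…
Then the exponent is δ²μ/(2 + δ) = (843 − μ)² / (μ·(2 + δ)) = 101.047982.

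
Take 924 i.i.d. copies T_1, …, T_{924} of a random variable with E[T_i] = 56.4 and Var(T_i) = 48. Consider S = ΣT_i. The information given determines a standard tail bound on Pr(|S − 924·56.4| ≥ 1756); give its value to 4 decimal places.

0.0144

With mean and variance of each term known, Chebyshev's inequality bounds the deviation of the sum (or sample mean).
Var(S) = n·Var(T_i) = 924·48 = 44352.
Chebyshev: Pr(|S − 924·56.4| ≥ 1756) ≤ Var(S)/1756² = 44352/3083536 = 0.0144.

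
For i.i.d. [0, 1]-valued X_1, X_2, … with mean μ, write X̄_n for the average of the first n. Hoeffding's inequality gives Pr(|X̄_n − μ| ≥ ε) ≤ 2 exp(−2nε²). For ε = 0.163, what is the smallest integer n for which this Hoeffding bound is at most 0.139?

Require 2·exp(−2nε²) ≤ 0.139, i.e. 2nε² ≥ ln(2/0.139) = 2.666429.
So n ≥ 2.666429 / (2·0.163²) = 50.179.
The smallest integer n is 51.

51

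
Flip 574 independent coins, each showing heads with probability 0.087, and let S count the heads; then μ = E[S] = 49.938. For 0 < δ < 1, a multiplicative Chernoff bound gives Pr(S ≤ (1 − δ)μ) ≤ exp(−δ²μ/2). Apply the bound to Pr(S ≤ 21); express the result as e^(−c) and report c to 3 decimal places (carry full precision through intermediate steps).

Write 21 = (1 − δ)μ, so δ = 1 − 21/49.938 = 0.5794786…
Then the exponent is δ²μ/2 = (μ − 21)²/(2μ) = 8.384475.

8.384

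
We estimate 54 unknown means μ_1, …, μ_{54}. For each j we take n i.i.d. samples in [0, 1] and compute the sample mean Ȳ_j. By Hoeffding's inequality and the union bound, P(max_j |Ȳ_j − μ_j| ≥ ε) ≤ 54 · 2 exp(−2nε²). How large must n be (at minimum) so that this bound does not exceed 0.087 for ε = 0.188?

101

Need 2·54·exp(−2nε²) ≤ 0.087, i.e. exp(−2nε²) ≤ 0.087/108.
So 2nε² ≥ ln(108/0.087) = 7.123978.
Hence n ≥ 7.123978/(2·0.188²) = 100.781.
The smallest integer n is 101.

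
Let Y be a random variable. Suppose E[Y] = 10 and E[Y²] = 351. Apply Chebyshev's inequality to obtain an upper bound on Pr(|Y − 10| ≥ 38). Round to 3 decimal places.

Var(Y) = E[Y²] − (E[Y])² = 351 − 100 = 251.
Chebyshev's inequality: Pr(|Y − μ| ≥ t) ≤ Var(Y)/t² = 251/1444 = 0.1738.

0.174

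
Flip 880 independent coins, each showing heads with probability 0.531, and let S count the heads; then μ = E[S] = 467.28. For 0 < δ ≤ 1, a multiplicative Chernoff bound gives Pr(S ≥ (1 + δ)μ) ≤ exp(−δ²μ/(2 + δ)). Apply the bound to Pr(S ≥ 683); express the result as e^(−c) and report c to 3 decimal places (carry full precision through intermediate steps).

40.455

Write 683 = (1 + δ)μ, so δ = 683/467.28 − 1 = 0.4616504…
Then the exponent is δ²μ/(2 + δ) = (683 − μ)² / (μ·(2 + δ)) = 40.455470.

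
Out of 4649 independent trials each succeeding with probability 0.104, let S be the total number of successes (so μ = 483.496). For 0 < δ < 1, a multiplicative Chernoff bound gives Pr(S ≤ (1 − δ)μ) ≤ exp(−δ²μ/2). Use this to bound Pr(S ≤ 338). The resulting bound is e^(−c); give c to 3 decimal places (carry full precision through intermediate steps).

21.892

Write 338 = (1 − δ)μ, so δ = 1 − 338/483.496 = 0.3009249…
Then the exponent is δ²μ/2 = (μ − 338)²/(2μ) = 21.891687.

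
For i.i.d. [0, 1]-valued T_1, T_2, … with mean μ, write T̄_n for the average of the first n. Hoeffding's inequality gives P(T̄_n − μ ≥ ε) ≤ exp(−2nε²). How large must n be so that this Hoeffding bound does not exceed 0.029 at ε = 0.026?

Require exp(−2nε²) ≤ 0.029, i.e. 2nε² ≥ ln(1/0.029) = 3.540459.
So n ≥ 3.540459 / (2·0.026²) = 2618.683.
The smallest integer n is 2619.

2619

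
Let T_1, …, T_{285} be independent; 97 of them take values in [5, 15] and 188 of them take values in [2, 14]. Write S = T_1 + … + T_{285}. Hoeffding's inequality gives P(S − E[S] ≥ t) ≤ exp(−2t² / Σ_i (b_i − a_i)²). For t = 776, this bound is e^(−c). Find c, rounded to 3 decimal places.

32.752

Σ(b_i − a_i)² = 97·10² + 188·12² = 36772.
c = 2t² / 36772 = 2·776² / 36772 = 32.7519.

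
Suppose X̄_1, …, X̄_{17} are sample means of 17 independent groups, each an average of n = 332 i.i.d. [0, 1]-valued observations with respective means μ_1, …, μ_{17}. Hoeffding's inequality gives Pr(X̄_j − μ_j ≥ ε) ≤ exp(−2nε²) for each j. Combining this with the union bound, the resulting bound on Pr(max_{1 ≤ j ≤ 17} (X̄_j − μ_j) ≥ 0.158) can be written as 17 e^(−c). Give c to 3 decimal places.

Union bound over the 17 events: Pr(max_{1 ≤ j ≤ 17} (X̄_j − μ_j) ≥ 0.158) ≤ 17·exp(−2nε²) = 17 exp(−2·332·0.158²).
So c = 2·332·0.158² = 16.5761.

16.576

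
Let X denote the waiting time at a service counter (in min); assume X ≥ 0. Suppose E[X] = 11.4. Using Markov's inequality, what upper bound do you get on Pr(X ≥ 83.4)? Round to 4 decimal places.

0.1367

Markov's inequality: for a non-negative random variable, Pr(X ≥ a) ≤ E[X]/a.
Here E[X] = 11.4 and a = 83.4, so the bound is 11.4/83.4 = 0.1367.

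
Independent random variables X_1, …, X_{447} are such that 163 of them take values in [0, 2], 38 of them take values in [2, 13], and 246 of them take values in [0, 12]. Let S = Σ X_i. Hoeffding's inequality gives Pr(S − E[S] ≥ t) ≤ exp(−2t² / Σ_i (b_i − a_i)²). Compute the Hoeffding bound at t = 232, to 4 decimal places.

0.0709

Σ(b_i − a_i)² = 163·2² + 38·11² + 246·12² = 40674.
Exponent = 2·232² / 40674 = 2.64660.
Bound = exp(−2.64660) = 0.07089.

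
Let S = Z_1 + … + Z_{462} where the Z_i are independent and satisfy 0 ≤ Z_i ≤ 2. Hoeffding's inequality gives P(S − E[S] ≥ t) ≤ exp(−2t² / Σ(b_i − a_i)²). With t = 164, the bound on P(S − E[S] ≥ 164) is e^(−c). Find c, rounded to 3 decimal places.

Σ(b_i − a_i)² = 462·(2)² = 1848.
c = 2t²/1848 = 2·164²/1848 = 29.1082.

29.108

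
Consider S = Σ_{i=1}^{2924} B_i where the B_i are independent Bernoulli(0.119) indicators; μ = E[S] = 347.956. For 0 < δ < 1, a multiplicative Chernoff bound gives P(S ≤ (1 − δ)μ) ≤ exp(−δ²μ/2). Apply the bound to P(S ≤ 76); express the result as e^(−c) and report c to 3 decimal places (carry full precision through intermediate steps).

Write 76 = (1 − δ)μ, so δ = 1 − 76/347.956 = 0.7815816…
Then the exponent is δ²μ/2 = (μ − 76)²/(2μ) = 106.277900.

106.278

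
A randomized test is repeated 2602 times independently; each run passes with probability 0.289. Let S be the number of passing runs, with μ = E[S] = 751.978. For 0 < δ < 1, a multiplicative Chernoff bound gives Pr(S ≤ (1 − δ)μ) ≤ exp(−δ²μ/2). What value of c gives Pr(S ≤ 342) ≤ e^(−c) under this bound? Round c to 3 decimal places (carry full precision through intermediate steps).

Write 342 = (1 − δ)μ, so δ = 1 − 342/751.978 = 0.5451995…
Then the exponent is δ²μ/2 = (μ − 342)²/(2μ) = 111.759892.

111.760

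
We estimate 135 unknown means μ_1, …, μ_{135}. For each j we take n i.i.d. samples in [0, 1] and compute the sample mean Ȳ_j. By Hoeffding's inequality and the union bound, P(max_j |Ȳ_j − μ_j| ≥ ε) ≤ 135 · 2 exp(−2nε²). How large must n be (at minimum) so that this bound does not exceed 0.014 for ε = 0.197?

128

Need 2·135·exp(−2nε²) ≤ 0.014, i.e. exp(−2nε²) ≤ 0.014/270.
So 2nε² ≥ ln(270/0.014) = 9.867120.
Hence n ≥ 9.867120/(2·0.197²) = 127.124.
The smallest integer n is 128.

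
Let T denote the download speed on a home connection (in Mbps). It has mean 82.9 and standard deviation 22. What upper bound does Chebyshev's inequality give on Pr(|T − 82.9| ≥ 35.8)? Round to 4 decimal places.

0.3776

Chebyshev: Pr(|T − μ| ≥ t) ≤ Var(T)/t².
Var(T) = σ² = 22² = 484.
Bound = 484 / 1281.64 = 0.3776.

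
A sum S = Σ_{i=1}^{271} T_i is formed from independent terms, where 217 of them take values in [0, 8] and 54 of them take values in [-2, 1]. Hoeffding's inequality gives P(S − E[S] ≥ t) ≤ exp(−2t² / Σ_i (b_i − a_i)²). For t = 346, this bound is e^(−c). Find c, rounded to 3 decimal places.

Σ(b_i − a_i)² = 217·8² + 54·3² = 14374.
c = 2t² / 14374 = 2·346² / 14374 = 16.6573.

16.657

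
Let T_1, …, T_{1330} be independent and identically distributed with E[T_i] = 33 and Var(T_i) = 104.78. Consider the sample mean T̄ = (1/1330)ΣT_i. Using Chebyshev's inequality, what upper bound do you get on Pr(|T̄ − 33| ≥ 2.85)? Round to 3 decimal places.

0.010

Var(T̄) = Var(T_i)/n = 104.78/1330 = 0.078782.
Chebyshev: Pr(|T̄ − 33| ≥ 2.85) ≤ Var(T̄)/(2.85)² = 104.78/(1330·2.85²) = 0.0097.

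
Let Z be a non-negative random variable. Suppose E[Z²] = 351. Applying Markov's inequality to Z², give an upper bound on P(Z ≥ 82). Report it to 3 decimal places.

Since Z ≥ 0, the event {Z ≥ 82} is the same as {Z² ≥ 6724}.
Markov's inequality applied to Z² gives P(Z² ≥ 6724) ≤ E[Z²]/6724 = 351/6724 = 0.0522.

0.052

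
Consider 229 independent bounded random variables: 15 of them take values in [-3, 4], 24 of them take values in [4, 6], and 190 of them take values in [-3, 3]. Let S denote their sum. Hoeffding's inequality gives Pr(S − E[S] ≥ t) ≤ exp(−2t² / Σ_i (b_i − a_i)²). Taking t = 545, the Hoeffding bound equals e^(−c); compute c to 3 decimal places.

77.441

Σ(b_i − a_i)² = 15·7² + 24·2² + 190·6² = 7671.
c = 2t² / 7671 = 2·545² / 7671 = 77.4410.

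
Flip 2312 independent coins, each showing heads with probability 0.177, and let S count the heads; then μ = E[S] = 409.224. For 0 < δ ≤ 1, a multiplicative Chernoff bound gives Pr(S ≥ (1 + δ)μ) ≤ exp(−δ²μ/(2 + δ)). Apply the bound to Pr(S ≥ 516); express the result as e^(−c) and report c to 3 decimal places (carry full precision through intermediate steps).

Write 516 = (1 + δ)μ, so δ = 516/409.224 − 1 = 0.2609231…
Then the exponent is δ²μ/(2 + δ) = (516 − μ)² / (μ·(2 + δ)) = 12.322545.

12.323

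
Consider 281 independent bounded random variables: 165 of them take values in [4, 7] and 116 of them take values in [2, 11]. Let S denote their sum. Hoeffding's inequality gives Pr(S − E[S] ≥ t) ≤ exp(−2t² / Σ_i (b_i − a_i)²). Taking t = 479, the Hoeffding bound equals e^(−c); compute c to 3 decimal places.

Σ(b_i − a_i)² = 165·3² + 116·9² = 10881.
c = 2t² / 10881 = 2·479² / 10881 = 42.1728.

42.173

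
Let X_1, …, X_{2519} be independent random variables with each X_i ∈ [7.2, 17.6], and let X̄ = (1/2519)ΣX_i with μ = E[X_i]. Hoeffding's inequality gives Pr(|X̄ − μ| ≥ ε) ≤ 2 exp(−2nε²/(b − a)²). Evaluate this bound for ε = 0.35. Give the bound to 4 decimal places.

0.0067

Exponent: 2nε²/(b − a)² = 2·2519·0.35² / 10.4² = 5.70594.
Bound = 2·exp(−5.70594) = 0.00665.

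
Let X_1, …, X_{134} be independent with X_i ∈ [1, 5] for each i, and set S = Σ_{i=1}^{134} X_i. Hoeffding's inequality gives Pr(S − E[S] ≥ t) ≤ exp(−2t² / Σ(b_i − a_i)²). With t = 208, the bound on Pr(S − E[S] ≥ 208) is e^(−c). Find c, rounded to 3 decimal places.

40.358

Σ(b_i − a_i)² = 134·(4)² = 2144.
c = 2t²/2144 = 2·208²/2144 = 40.3582.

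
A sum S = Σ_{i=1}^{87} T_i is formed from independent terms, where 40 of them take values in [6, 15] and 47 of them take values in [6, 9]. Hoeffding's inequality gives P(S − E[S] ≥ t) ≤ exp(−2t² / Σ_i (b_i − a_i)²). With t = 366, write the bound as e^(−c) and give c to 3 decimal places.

Σ(b_i − a_i)² = 40·9² + 47·3² = 3663.
c = 2t² / 3663 = 2·366² / 3663 = 73.1400.

73.140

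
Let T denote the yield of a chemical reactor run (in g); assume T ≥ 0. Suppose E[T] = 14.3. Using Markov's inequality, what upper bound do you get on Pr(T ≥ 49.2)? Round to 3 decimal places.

0.291

Markov's inequality: for a non-negative random variable, Pr(T ≥ a) ≤ E[T]/a.
Here E[T] = 14.3 and a = 49.2, so the bound is 14.3/49.2 = 0.2907.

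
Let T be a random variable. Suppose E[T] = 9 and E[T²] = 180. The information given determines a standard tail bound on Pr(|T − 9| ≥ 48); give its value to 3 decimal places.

0.043

The first two moments determine the variance, so Chebyshev's inequality is the sharpest standard bound available.
Var(T) = E[T²] − (E[T])² = 180 − 81 = 99.
Chebyshev's inequality: Pr(|T − μ| ≥ t) ≤ Var(T)/t² = 99/2304 = 0.0430.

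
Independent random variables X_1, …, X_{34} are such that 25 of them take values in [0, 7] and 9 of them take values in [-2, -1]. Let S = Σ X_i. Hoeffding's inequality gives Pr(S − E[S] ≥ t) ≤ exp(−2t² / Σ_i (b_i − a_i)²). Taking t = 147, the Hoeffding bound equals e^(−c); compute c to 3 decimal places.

35.023

Σ(b_i − a_i)² = 25·7² + 9·1² = 1234.
c = 2t² / 1234 = 2·147² / 1234 = 35.0227.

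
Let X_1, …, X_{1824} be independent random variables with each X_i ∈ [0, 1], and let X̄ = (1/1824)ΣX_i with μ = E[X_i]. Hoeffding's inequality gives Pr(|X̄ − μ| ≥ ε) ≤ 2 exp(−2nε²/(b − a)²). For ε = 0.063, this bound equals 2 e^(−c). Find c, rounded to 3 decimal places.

c = 2nε²/(b − a)² = 2·1824·0.063² / 1² = 14.4789.

14.479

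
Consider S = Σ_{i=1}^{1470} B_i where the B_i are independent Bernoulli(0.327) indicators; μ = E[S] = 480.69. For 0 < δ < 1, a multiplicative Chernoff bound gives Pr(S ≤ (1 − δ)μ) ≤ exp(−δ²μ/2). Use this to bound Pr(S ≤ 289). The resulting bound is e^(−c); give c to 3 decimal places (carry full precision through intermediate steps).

Write 289 = (1 − δ)μ, so δ = 1 − 289/480.69 = 0.3987809…
Then the exponent is δ²μ/2 = (μ − 289)²/(2μ) = 38.221157.

38.221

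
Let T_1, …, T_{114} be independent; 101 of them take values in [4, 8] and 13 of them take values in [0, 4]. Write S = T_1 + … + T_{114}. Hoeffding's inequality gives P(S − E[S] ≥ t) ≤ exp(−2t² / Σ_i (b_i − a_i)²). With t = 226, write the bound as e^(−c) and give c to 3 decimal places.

56.004

Σ(b_i − a_i)² = 101·4² + 13·4² = 1824.
c = 2t² / 1824 = 2·226² / 1824 = 56.0044.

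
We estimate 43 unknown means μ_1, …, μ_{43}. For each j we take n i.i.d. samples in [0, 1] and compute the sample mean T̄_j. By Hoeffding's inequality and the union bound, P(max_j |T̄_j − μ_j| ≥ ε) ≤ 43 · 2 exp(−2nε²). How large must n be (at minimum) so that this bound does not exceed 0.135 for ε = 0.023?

Need 2·43·exp(−2nε²) ≤ 0.135, i.e. exp(−2nε²) ≤ 0.135/86.
So 2nε² ≥ ln(86/0.135) = 6.456828.
Hence n ≥ 6.456828/(2·0.023²) = 6102.862.
The smallest integer n is 6103.

6103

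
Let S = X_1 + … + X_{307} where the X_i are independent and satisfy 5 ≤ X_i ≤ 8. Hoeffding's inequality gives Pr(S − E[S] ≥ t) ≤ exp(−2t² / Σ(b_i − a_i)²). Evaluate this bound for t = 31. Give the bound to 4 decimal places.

Σ(b_i − a_i)² = 307·(3)² = 2763.
Exponent = 2·31²/2763 = 0.6956.
Bound = exp(−0.6956) = 0.49876.

0.4988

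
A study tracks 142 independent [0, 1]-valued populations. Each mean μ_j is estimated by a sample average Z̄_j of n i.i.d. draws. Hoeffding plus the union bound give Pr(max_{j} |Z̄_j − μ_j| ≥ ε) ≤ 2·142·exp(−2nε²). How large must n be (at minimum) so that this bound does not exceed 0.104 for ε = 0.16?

155

Need 2·142·exp(−2nε²) ≤ 0.104, i.e. exp(−2nε²) ≤ 0.104/284.
So 2nε² ≥ ln(284/0.104) = 7.912339.
Hence n ≥ 7.912339/(2·0.16²) = 154.538.
The smallest integer n is 155.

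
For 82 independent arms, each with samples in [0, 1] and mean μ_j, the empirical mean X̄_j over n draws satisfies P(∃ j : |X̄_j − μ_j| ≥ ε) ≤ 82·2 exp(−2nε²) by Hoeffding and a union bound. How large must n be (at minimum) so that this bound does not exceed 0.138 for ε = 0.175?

Need 2·82·exp(−2nε²) ≤ 0.138, i.e. exp(−2nε²) ≤ 0.138/164.
So 2nε² ≥ ln(164/0.138) = 7.080368.
Hence n ≥ 7.080368/(2·0.175²) = 115.598.
The smallest integer n is 116.

116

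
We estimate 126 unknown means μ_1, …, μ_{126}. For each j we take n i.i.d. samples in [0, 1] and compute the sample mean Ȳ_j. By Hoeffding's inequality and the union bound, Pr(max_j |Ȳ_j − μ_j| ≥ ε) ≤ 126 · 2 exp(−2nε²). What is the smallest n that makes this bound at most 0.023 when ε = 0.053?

1656

Need 2·126·exp(−2nε²) ≤ 0.023, i.e. exp(−2nε²) ≤ 0.023/252.
So 2nε² ≥ ln(252/0.023) = 9.301690.
Hence n ≥ 9.301690/(2·0.053²) = 1655.694.
The smallest integer n is 1656.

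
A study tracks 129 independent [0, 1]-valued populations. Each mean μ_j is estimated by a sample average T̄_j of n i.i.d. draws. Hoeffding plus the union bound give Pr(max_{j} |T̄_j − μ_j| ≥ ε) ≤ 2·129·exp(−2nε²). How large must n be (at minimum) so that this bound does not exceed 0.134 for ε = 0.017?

Need 2·129·exp(−2nε²) ≤ 0.134, i.e. exp(−2nε²) ≤ 0.134/258.
So 2nε² ≥ ln(258/0.134) = 7.562875.
Hence n ≥ 7.562875/(2·0.017²) = 13084.559.
The smallest integer n is 13085.

13085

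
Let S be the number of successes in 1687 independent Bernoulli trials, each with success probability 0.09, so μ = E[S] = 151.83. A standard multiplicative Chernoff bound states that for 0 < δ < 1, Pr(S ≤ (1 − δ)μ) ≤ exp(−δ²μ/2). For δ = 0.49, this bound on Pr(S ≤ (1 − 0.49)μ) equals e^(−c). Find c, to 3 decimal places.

c = δ²μ/2 = 0.49²·151.83/2 = 18.2272.

18.227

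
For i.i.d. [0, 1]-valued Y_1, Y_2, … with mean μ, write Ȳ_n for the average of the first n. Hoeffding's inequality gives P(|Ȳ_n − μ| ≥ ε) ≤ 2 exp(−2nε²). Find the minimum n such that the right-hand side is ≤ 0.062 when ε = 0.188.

Require 2·exp(−2nε²) ≤ 0.062, i.e. 2nε² ≥ ln(2/0.062) = 3.473768.
So n ≥ 3.473768 / (2·0.188²) = 49.142.
The smallest integer n is 50.

50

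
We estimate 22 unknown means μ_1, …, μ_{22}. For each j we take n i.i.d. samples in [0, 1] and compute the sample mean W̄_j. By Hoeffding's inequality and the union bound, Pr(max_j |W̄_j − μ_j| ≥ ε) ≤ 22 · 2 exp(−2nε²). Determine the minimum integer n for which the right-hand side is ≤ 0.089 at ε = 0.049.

1292

Need 2·22·exp(−2nε²) ≤ 0.089, i.e. exp(−2nε²) ≤ 0.089/44.
So 2nε² ≥ ln(44/0.089) = 6.203309.
Hence n ≥ 6.203309/(2·0.049²) = 1291.818.
The smallest integer n is 1292.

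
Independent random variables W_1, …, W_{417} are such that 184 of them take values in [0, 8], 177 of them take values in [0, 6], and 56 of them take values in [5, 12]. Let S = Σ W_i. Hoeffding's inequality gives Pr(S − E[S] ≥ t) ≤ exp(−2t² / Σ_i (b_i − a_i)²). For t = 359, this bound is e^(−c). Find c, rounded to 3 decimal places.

Σ(b_i − a_i)² = 184·8² + 177·6² + 56·7² = 20892.
c = 2t² / 20892 = 2·359² / 20892 = 12.3378.

12.338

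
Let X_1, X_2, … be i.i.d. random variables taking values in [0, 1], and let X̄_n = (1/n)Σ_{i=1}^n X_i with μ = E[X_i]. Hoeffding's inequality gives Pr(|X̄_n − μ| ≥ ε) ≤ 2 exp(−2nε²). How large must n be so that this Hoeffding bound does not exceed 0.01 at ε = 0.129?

160

Require 2·exp(−2nε²) ≤ 0.01, i.e. 2nε² ≥ ln(2/0.01) = 5.298317.
So n ≥ 5.298317 / (2·0.129²) = 159.195.
The smallest integer n is 160.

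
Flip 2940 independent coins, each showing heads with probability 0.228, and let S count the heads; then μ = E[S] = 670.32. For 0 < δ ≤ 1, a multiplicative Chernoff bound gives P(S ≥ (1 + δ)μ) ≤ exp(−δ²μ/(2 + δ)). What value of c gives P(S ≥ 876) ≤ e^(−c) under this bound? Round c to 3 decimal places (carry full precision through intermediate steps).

Write 876 = (1 + δ)μ, so δ = 876/670.32 − 1 = 0.3068385…
Then the exponent is δ²μ/(2 + δ) = (876 − μ)² / (μ·(2 + δ)) = 27.358026.

27.358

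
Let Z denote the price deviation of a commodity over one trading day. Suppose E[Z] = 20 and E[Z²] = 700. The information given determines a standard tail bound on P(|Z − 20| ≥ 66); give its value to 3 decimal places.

0.069

The first two moments determine the variance, so Chebyshev's inequality is the sharpest standard bound available.
Var(Z) = E[Z²] − (E[Z])² = 700 − 400 = 300.
Chebyshev's inequality: P(|Z − μ| ≥ t) ≤ Var(Z)/t² = 300/4356 = 0.0689.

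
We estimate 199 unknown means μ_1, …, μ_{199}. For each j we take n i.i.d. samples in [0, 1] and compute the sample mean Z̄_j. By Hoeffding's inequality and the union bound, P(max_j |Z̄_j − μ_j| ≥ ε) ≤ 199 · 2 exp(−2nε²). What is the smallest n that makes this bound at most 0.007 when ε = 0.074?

Need 2·199·exp(−2nε²) ≤ 0.007, i.e. exp(−2nε²) ≤ 0.007/398.
So 2nε² ≥ ln(398/0.007) = 10.948297.
Hence n ≥ 10.948297/(2·0.074²) = 999.662.
The smallest integer n is 1000.

1000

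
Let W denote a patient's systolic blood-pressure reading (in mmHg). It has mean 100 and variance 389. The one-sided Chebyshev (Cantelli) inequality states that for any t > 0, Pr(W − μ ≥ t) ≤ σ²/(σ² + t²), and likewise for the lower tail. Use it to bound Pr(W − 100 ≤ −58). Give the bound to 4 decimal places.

0.1037

Here σ² = 389 and t = 58, so σ² + t² = 3753.
Cantelli's bound: 389/3753 = 0.1037.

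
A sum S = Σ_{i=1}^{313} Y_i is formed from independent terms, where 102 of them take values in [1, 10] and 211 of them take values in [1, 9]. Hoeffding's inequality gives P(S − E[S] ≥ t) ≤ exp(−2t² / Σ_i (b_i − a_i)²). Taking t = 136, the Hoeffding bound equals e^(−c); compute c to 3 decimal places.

Σ(b_i − a_i)² = 102·9² + 211·8² = 21766.
c = 2t² / 21766 = 2·136² / 21766 = 1.6995.

1.700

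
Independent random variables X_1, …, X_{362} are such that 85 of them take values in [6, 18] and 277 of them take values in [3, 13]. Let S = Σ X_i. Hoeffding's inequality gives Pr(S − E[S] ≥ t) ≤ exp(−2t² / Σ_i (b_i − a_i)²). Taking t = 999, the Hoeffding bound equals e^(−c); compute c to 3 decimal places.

49.975

Σ(b_i − a_i)² = 85·12² + 277·10² = 39940.
c = 2t² / 39940 = 2·999² / 39940 = 49.9750.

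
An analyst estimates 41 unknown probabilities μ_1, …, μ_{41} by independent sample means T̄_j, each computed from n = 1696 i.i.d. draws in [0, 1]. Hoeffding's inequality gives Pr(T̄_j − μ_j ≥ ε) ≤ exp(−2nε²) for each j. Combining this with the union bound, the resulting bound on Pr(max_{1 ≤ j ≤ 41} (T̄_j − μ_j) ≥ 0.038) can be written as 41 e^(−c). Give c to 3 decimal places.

4.898

Union bound over the 41 events: Pr(max_{1 ≤ j ≤ 41} (T̄_j − μ_j) ≥ 0.038) ≤ 41·exp(−2nε²) = 41 exp(−2·1696·0.038²).
So c = 2·1696·0.038² = 4.8980.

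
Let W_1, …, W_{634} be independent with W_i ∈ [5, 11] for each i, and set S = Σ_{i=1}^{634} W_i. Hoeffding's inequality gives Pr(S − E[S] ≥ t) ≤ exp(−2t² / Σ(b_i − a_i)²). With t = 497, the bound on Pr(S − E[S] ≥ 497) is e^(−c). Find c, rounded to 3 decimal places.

21.645

Σ(b_i − a_i)² = 634·(6)² = 22824.
c = 2t²/22824 = 2·497²/22824 = 21.6447.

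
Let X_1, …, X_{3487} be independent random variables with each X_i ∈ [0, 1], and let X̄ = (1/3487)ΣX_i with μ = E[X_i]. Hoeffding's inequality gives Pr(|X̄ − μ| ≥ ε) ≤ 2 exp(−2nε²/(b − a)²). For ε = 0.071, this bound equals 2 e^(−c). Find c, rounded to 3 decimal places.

c = 2nε²/(b − a)² = 2·3487·0.071² / 1² = 35.1559.

35.156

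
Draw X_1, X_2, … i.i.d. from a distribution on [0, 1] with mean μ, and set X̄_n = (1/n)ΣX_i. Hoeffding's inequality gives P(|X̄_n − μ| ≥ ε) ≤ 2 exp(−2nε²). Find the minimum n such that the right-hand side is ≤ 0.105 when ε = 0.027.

2022

Require 2·exp(−2nε²) ≤ 0.105, i.e. 2nε² ≥ ln(2/0.105) = 2.946942.
So n ≥ 2.946942 / (2·0.027²) = 2021.222.
The smallest integer n is 2022.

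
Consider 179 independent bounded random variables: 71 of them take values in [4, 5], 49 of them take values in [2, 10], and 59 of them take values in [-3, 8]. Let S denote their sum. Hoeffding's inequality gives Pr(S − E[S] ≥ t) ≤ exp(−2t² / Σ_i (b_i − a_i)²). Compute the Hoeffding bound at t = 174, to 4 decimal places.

0.0029

Σ(b_i − a_i)² = 71·1² + 49·8² + 59·11² = 10346.
Exponent = 2·174² / 10346 = 5.85270.
Bound = exp(−5.85270) = 0.00287.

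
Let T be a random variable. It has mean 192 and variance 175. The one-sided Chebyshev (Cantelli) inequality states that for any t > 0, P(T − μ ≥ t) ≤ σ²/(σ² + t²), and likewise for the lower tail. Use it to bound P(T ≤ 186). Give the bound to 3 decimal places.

Here σ² = 175 and t = 6, so σ² + t² = 211.
Cantelli's bound: 175/211 = 0.8294.

0.829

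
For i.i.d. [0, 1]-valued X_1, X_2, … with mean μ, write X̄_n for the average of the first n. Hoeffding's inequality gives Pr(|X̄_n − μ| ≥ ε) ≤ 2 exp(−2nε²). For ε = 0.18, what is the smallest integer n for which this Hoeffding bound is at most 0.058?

Require 2·exp(−2nε²) ≤ 0.058, i.e. 2nε² ≥ ln(2/0.058) = 3.540459.
So n ≥ 3.540459 / (2·0.18²) = 54.637.
The smallest integer n is 55.

55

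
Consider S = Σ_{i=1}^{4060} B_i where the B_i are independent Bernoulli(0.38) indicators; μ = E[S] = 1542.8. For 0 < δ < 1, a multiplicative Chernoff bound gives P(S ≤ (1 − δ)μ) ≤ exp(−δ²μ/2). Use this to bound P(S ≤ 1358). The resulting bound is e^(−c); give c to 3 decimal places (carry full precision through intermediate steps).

Write 1358 = (1 − δ)μ, so δ = 1 − 1358/1542.8 = 0.1197822…
Then the exponent is δ²μ/2 = (μ − 1358)²/(2μ) = 11.067877.

11.068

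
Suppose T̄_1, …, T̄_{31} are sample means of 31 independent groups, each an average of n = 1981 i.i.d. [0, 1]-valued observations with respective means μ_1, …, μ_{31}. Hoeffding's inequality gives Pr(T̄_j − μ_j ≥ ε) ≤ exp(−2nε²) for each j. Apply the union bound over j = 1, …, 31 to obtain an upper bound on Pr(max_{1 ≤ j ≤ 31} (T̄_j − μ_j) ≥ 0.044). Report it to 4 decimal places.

Per-experiment Hoeffding bound: exp(−2·1981·0.044²) = exp(−7.67043) = 0.00046642.
Union bound over 31 events: 31·0.00046642 = 0.01446.

0.0145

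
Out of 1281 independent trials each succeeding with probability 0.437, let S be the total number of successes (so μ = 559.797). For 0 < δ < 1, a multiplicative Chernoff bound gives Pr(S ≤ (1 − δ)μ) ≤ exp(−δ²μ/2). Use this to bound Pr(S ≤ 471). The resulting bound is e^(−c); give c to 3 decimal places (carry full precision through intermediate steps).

7.043

Write 471 = (1 − δ)μ, so δ = 1 − 471/559.797 = 0.1586236…
Then the exponent is δ²μ/2 = (μ − 471)²/(2μ) = 7.042649.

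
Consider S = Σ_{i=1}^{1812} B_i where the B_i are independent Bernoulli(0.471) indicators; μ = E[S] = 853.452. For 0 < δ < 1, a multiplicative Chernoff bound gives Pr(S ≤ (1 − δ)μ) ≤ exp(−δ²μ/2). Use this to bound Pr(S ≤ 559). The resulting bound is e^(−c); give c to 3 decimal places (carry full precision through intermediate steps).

50.795

Write 559 = (1 − δ)μ, so δ = 1 − 559/853.452 = 0.345013…
Then the exponent is δ²μ/2 = (μ − 559)²/(2μ) = 50.794878.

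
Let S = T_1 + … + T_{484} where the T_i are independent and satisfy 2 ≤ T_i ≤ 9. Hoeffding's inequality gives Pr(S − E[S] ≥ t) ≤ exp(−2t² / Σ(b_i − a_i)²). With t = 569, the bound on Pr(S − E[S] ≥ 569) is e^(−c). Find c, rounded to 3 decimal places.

27.303

Σ(b_i − a_i)² = 484·(7)² = 23716.
c = 2t²/23716 = 2·569²/23716 = 27.3032.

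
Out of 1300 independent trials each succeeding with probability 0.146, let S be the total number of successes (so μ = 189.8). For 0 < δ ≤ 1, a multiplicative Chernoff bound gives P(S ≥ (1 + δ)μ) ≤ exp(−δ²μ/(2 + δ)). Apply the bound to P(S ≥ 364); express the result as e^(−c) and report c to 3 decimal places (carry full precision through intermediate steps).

54.795

Write 364 = (1 + δ)μ, so δ = 364/189.8 − 1 = 0.9178082…
Then the exponent is δ²μ/(2 + δ) = (364 − μ)² / (μ·(2 + δ)) = 54.795305.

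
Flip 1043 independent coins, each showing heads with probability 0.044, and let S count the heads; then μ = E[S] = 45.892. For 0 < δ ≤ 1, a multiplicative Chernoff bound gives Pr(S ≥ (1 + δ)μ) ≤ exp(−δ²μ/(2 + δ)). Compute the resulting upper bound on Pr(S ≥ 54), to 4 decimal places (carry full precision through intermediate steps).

0.5178

Write 54 = (1 + δ)μ, so δ = 54/45.892 − 1 = 0.1766757…
Then the exponent is δ²μ/(2 + δ) = (54 − μ)² / (μ·(2 + δ)) = 0.658107.
Bound = exp(−0.658107) = 0.51783.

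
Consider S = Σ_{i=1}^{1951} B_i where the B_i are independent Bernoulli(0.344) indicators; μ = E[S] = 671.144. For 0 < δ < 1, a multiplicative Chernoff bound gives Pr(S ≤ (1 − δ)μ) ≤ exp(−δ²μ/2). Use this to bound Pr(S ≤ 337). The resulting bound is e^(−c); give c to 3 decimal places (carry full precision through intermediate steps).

83.181

Write 337 = (1 − δ)μ, so δ = 1 − 337/671.144 = 0.4978723…
Then the exponent is δ²μ/2 = (μ − 337)²/(2μ) = 83.180519.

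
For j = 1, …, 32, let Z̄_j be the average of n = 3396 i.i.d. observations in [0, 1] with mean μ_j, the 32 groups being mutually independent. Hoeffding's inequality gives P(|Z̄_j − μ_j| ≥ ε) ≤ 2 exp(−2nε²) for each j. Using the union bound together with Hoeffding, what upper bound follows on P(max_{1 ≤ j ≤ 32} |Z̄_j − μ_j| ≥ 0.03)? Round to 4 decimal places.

0.1417

Per-experiment Hoeffding bound: 2·exp(−2·3396·0.03²) = 2·exp(−6.11280) = 0.0044287.
Union bound over 32 events: 32·0.0044287 = 0.14172.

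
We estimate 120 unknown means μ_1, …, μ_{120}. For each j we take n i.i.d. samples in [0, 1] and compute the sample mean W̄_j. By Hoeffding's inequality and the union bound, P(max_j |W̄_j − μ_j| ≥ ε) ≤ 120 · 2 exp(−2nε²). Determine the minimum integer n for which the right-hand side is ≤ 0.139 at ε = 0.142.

185

Need 2·120·exp(−2nε²) ≤ 0.139, i.e. exp(−2nε²) ≤ 0.139/240.
So 2nε² ≥ ln(240/0.139) = 7.453920.
Hence n ≥ 7.453920/(2·0.142²) = 184.832.
The smallest integer n is 185.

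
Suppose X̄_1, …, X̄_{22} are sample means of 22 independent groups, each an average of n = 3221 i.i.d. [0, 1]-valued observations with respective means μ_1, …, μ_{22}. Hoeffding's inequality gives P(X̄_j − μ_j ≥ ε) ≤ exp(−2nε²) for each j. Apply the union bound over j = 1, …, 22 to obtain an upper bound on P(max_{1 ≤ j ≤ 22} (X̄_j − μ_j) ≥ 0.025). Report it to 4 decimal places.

0.3925

Per-experiment Hoeffding bound: exp(−2·3221·0.025²) = exp(−4.02625) = 0.017841.
Union bound over 22 events: 22·0.017841 = 0.39250.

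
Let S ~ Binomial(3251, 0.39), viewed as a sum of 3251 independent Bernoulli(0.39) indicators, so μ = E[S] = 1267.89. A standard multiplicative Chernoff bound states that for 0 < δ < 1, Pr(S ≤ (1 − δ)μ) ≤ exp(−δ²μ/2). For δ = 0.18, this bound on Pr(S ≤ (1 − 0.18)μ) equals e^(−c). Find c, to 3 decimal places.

c = δ²μ/2 = 0.18²·1267.89/2 = 20.5398.

20.540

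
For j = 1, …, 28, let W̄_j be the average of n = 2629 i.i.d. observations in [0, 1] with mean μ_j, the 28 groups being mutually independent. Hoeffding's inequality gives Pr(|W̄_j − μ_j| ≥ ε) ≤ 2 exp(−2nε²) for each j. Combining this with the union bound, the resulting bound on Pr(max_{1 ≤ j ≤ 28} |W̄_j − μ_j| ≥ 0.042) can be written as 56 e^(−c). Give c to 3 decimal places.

Union bound over the 28 events: Pr(max_{1 ≤ j ≤ 28} |W̄_j − μ_j| ≥ 0.042) ≤ 28·2·exp(−2nε²) = 56 exp(−2·2629·0.042²).
So c = 2·2629·0.042² = 9.2751.

9.275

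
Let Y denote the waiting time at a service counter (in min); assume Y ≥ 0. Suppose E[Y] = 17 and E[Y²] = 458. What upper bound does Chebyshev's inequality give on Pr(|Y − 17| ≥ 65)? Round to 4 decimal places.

0.0400

Var(Y) = E[Y²] − (E[Y])² = 458 − 289 = 169.
Chebyshev's inequality: Pr(|Y − μ| ≥ t) ≤ Var(Y)/t² = 169/4225 = 0.0400.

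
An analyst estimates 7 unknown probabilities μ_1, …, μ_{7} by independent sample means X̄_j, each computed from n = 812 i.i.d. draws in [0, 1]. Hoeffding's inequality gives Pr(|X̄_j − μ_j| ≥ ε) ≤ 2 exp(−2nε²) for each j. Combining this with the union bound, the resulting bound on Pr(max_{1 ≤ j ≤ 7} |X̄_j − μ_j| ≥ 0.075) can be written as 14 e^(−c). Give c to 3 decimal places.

9.135

Union bound over the 7 events: Pr(max_{1 ≤ j ≤ 7} |X̄_j − μ_j| ≥ 0.075) ≤ 7·2·exp(−2nε²) = 14 exp(−2·812·0.075²).
So c = 2·812·0.075² = 9.1350.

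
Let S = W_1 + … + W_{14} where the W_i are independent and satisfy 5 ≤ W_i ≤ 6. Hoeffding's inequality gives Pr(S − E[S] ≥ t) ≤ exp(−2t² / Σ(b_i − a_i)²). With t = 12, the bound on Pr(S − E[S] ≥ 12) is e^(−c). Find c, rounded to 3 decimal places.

20.571

Σ(b_i − a_i)² = 14·(1)² = 14.
c = 2t²/14 = 2·12²/14 = 20.5714.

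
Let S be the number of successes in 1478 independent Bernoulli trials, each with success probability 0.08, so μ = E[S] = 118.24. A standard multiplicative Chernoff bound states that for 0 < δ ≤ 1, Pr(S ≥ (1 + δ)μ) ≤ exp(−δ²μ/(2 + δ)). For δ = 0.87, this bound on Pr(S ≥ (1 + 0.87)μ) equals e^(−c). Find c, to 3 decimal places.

c = δ²μ/(2 + δ) = 0.87²·118.24/(2 + 0.87) = 31.1832.

31.183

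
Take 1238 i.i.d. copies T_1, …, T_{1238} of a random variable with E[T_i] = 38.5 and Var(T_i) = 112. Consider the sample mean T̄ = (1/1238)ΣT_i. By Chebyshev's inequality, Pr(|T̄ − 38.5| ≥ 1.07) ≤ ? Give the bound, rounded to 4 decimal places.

0.0790

Var(T̄) = Var(T_i)/n = 112/1238 = 0.090468.
Chebyshev: Pr(|T̄ − 38.5| ≥ 1.07) ≤ Var(T̄)/(1.07)² = 112/(1238·1.07²) = 0.0790.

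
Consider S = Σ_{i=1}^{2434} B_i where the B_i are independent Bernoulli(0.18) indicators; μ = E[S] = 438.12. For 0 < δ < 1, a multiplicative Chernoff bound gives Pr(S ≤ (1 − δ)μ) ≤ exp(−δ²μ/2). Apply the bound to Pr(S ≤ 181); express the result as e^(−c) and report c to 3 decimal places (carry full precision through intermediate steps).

Write 181 = (1 − δ)μ, so δ = 1 − 181/438.12 = 0.5868712…
Then the exponent is δ²μ/2 = (μ − 181)²/(2μ) = 75.448158.

75.448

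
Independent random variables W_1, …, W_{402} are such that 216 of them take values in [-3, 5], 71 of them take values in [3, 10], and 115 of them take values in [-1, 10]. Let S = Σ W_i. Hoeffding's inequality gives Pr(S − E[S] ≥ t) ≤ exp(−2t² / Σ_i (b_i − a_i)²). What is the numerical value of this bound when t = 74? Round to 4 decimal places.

0.7041

Σ(b_i − a_i)² = 216·8² + 71·7² + 115·11² = 31218.
Exponent = 2·74² / 31218 = 0.35082.
Bound = exp(−0.35082) = 0.70411.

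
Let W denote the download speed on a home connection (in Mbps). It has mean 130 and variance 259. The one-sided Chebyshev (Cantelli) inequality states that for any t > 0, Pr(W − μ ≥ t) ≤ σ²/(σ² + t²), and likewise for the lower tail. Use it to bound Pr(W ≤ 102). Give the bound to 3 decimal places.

Here σ² = 259 and t = 28, so σ² + t² = 1043.
Cantelli's bound: 259/1043 = 0.2483.

0.248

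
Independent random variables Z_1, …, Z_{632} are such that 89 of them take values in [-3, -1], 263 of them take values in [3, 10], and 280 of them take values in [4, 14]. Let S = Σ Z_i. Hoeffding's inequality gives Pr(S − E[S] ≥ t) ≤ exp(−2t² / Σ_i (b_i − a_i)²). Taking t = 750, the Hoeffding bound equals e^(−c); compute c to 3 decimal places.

27.277

Σ(b_i − a_i)² = 89·2² + 263·7² + 280·10² = 41243.
c = 2t² / 41243 = 2·750² / 41243 = 27.2774.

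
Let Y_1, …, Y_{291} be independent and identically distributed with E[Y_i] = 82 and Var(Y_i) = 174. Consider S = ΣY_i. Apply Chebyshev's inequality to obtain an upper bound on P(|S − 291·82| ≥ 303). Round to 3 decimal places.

0.552

Var(S) = n·Var(Y_i) = 291·174 = 50634.
Chebyshev: P(|S − 291·82| ≥ 303) ≤ Var(S)/303² = 50634/91809 = 0.5515.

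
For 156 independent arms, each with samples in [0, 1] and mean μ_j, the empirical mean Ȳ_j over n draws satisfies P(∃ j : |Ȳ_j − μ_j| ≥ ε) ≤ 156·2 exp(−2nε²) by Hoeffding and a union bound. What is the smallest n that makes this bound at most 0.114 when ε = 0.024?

6871

Need 2·156·exp(−2nε²) ≤ 0.114, i.e. exp(−2nε²) ≤ 0.114/312.
So 2nε² ≥ ln(312/0.114) = 7.914560.
Hence n ≥ 7.914560/(2·0.024²) = 6870.278.
The smallest integer n is 6871.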